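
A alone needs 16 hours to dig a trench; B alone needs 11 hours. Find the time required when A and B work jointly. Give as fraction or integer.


Rate of A = 1/16 job per hour
Rate of B = 1/11 job per hour
Combined rate = 1/16 + 1/11
Find common denominator: (11 + 16)/(16*11) = 27/176
Combined rate = 27/176 job per hour
Time together = 1 / (27/176) = 176/27 hours

176/27


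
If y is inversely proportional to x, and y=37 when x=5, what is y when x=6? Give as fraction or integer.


Inverse proportion: y = k/x
Find k: k = 5 * 37 = 185
Compute y at x=6: y = 185/6
y = 185/6

185/6


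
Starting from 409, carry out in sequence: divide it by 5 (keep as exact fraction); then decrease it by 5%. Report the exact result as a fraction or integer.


Start with 409.
Step 1: Divide by 5: 409 / 5 = 409/5
Step 2: Decrease by 5%: 409/5 * 95/100 = 7771/100
Final result = 7771/100

7771/100


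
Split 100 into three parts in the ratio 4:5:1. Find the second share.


Ratio = 4:5:1
Total parts = 4 + 5 + 1 = 10
Value per part = 100 / 10 = 10
First share = 4 * 10 = 40
Middle share = 5 * 10 = 50
Third share = 1 * 10 = 10

50


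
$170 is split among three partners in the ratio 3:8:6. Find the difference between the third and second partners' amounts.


Total parts = 3 + 8 + 6 = 17
Value per part = 170 / 17 = 10
Shares: 3*10=30, 8*10=80, 6*10=60
Third share = 60, second share = 80
Difference = |60 - 80| = 20

20


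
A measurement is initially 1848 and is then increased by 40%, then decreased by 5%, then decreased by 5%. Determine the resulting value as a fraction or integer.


Start: 1848
Step 1: increase by 40% => multiply by 140/100
  1848 * 140/100 = 12936/5
Step 2: decrease by 5% => multiply by 95/100
  12936/5 * 95/100 = 61446/25
Step 3: decrease by 5% => multiply by 95/100
  61446/25 * 95/100 = 583737/250
Final value = 583737/250

583737/250


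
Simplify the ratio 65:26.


Find GCD(65, 26)
GCD = 13
Divide both by 13: 65/13 = 5, 26/13 = 2
Simplified ratio = 5:2

5:2


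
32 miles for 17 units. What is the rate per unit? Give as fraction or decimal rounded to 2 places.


Total miles = 32
Number of units = 17
Unit rate = 32 / 17
= 1.88 miles per unit

1.88


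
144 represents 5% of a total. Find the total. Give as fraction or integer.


Given: 144 is 5% of the whole
Set up: 144 = 5/100 * whole
whole = 144 * 100 / 5
whole = 14400 / 5
whole = 2880

2880


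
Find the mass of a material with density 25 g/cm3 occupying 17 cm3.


Using mass = density * volume
Density = 25 g/cm3
Volume = 17 cm3
Mass = 25 * 17
= 425 g

425


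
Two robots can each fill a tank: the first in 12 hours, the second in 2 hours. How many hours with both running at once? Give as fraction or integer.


Rate of A = 1/12 job per hour
Rate of B = 1/2 job per hour
Combined rate = 1/12 + 1/2
Find common denominator: (2 + 12)/(12*2) = 14/24
Combined rate = 7/12 job per hour
Time together = 1 / (7/12) = 12/7 hours

12/7


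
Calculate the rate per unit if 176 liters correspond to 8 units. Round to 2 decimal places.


Total liters = 176
Number of units = 8
Unit rate = 176 / 8
= 22 liters per unit

22


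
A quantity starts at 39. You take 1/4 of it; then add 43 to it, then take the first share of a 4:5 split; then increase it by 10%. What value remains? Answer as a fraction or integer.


Start with 39.
Step 1: Take 1/4: 39 * 1/4 = 39/4
Step 2: Add 43: 39/4+43=211/4; split 4:5 first = 211/4*4/9 = 211/9
Step 3: Increase by 10%: 211/9 * 110/100 = 2321/90
Final result = 2321/90

2321/90


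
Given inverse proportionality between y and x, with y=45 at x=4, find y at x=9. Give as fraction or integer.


Inverse proportion: y = k/x
Find k: k = 4 * 45 = 180
Compute y at x=9: y = 180/9
y = 20

20


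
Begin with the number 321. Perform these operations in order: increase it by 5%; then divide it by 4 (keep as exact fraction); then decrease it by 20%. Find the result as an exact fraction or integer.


Start with 321.
Step 1: Increase by 5%: 321 * 105/100 = 6741/20
Step 2: Divide by 4: 6741/20 / 4 = 6741/80
Step 3: Decrease by 20%: 6741/80 * 80/100 = 6741/100
Final result = 6741/100

6741/100


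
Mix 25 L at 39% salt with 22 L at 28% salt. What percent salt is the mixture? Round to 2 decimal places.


Solute in mixture 1 = 39% of 25 L = 25*39/100 = 39/4 L
Solute in mixture 2 = 28% of 22 L = 22*28/100 = 154/25 L
Total solute = 39/4 + 154/25 = 1591/100 L
Total volume = 25 + 22 = 47 L
Final concentration = 1591/100/47 * 100 = 33.85%

33.85


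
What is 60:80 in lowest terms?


Find GCD(60, 80)
GCD = 20
Divide both by 20: 60/20 = 3, 80/20 = 4
Simplified ratio = 3:4

3:4


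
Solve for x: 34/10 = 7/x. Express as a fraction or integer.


Setting up: 34/10 = 7/x
Cross multiply: 34 * x = 10 * 7
34x = 70
x = 70/34
x = 35/17

35/17


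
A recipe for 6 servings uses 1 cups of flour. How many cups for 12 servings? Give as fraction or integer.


Original: 1 cups for 6 servings
Target servings = 12
Scaling factor = 12/6
New amount = 1 * 12/6
= 12/6
= 2 cups

2


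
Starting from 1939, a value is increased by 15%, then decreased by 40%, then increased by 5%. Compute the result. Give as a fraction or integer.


Start: 1939
Step 1: increase by 15% => multiply by 115/100
  1939 * 115/100 = 44597/20
Step 2: decrease by 40% => multiply by 60/100
  44597/20 * 60/100 = 133791/100
Step 3: increase by 5% => multiply by 105/100
  133791/100 * 105/100 = 2809611/2000
Final value = 2809611/2000

2809611/2000


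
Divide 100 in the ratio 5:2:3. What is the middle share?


Ratio = 5:2:3
Total parts = 5 + 2 + 3 = 10
Value per part = 100 / 10 = 10
First share = 5 * 10 = 50
Middle share = 2 * 10 = 20
Third share = 3 * 10 = 30

20


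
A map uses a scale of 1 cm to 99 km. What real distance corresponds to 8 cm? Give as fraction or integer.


Map scale: 1 cm = 99 km
Measured distance on map = 8 cm
Set up proportion: 8 * 99 / 1
= 792 / 1
= 792 km

792


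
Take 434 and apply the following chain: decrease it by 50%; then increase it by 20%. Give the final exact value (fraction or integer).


Start with 434.
Step 1: Decrease by 50%: 434 * 50/100 = 217
Step 2: Increase by 20%: 217 * 120/100 = 1302/5
Final result = 1302/5

1302/5


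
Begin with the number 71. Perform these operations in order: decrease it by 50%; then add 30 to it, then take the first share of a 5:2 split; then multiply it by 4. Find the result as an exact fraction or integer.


Start with 71.
Step 1: Decrease by 50%: 71 * 50/100 = 71/2
Step 2: Add 30: 71/2+30=131/2; split 5:2 first = 131/2*5/7 = 655/14
Step 3: Multiply by 4: 655/14 * 4 = 1310/7
Final result = 1310/7

1310/7


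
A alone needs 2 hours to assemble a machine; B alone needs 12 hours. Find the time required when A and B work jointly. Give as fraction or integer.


Rate of A = 1/2 job per hour
Rate of B = 1/12 job per hour
Combined rate = 1/2 + 1/12
Find common denominator: (12 + 2)/(2*12) = 14/24
Combined rate = 7/12 job per hour
Time together = 1 / (7/12) = 12/7 hours

12/7


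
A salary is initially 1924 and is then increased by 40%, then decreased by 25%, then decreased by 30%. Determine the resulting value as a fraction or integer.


Start: 1924
Step 1: increase by 40% => multiply by 140/100
  1924 * 140/100 = 13468/5
Step 2: decrease by 25% => multiply by 75/100
  13468/5 * 75/100 = 10101/5
Step 3: decrease by 30% => multiply by 70/100
  10101/5 * 70/100 = 70707/50
Final value = 70707/50

70707/50


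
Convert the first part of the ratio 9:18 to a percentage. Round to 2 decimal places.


Total parts = 9 + 18 = 27
First part fraction = 9/27
Percentage = (9/27) * 100
= 0.333333 * 100
= 33.33%

33.33


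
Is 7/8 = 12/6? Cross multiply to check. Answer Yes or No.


Cross multiply to check 7/8 = 12/6
Left cross product: 7 * 6 = 42
Right cross product: 8 * 12 = 96
42 != 96
Not equal, so proportions differ => No

No


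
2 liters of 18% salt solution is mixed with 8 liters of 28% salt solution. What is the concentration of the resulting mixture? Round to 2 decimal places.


Solute in mixture 1 = 18% of 2 L = 2*18/100 = 9/25 L
Solute in mixture 2 = 28% of 8 L = 8*28/100 = 56/25 L
Total solute = 9/25 + 56/25 = 13/5 L
Total volume = 2 + 8 = 10 L
Final concentration = 13/5/10 * 100 = 26.00%

26.00


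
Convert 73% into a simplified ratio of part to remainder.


Part = 73%, Remainder = 27%
Ratio = 73:27
GCD(73, 27) = 1
Simplify: 73:27 = 73:27

73:27


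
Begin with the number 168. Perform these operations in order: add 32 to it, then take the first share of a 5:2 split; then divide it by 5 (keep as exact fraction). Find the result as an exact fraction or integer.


Start with 168.
Step 1: Add 32: 168+32=200; split 5:2 first = 200*5/7 = 1000/7
Step 2: Divide by 5: 1000/7 / 5 = 200/7
Final result = 200/7

200/7


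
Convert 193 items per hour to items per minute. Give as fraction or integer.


Converting from per hour to per minute
Rate = 193 items per hour
Divide by 60: 193/60
= 193/60 items per minute

193/60


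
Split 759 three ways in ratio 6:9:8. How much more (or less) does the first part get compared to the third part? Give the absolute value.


Total parts = 6 + 9 + 8 = 23
Value per part = 759 / 23 = 33
Shares: 6*33=198, 9*33=297, 8*33=264
First share = 198, third share = 264
Difference = |198 - 264| = 66

66


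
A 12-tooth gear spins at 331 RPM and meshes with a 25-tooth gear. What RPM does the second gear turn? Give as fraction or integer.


Gear ratio: teeth_A * RPM_A = teeth_B * RPM_B
12 * 331 = 25 * RPM_B
3972 = 25 * RPM_B
RPM_B = 3972 / 25
RPM_B = 3972/25

3972/25


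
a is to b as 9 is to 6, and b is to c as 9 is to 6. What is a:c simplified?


Given a:b = 9:6 and b:c = 9:6
Make b consistent. Multiply first ratio by 9: a:b = 81:54
Multiply second ratio by 6: b:c = 54:36
Now b = 54 in both, so a:b:c = 81:54:36
Therefore a:c = 81:36
Simplify by GCD: a:c = 9:4

9:4


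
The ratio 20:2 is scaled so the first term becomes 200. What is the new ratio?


Original ratio: 20:2
First term target: 200
Scale factor = 200 / 20 = 10
Multiply second term: 2 * 10 = 20
Equivalent ratio = 200:20

200:20


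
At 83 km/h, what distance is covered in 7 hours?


Using distance = speed * time
Speed = 83 km/h
Time = 7 hours
Distance = 83 * 7
= 581 km

581


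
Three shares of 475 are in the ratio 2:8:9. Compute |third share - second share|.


Total parts = 2 + 8 + 9 = 19
Value per part = 475 / 19 = 25
Shares: 2*25=50, 8*25=200, 9*25=225
Third share = 225, second share = 200
Difference = |225 - 200| = 25

25


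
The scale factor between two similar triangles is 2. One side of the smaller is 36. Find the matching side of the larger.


Similar triangles have proportional sides
Scale factor = 2
Smaller side = 36
Corresponding larger side = 36 * 2
= 72

72


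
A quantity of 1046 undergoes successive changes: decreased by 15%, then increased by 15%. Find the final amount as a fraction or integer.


Start: 1046
Step 1: decrease by 15% => multiply by 85/100
  1046 * 85/100 = 8891/10
Step 2: increase by 15% => multiply by 115/100
  8891/10 * 115/100 = 204493/200
Final value = 204493/200

204493/200


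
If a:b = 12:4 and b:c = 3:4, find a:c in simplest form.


Given a:b = 12:4 and b:c = 3:4
Make b consistent. Multiply first ratio by 3: a:b = 36:12
Multiply second ratio by 4: b:c = 12:16
Now b = 12 in both, so a:b:c = 36:12:16
Therefore a:c = 36:16
Simplify by GCD: a:c = 9:4

9:4


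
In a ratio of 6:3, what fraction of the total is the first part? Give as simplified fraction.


Total parts = 6 + 3 = 9
First part fraction = 6/9
Simplify: 6/9 = 2/3

2/3


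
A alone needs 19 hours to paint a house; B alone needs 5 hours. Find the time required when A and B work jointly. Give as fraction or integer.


Rate of A = 1/19 job per hour
Rate of B = 1/5 job per hour
Combined rate = 1/19 + 1/5
Find common denominator: (5 + 19)/(19*5) = 24/95
Combined rate = 24/95 job per hour
Time together = 1 / (24/95) = 95/24 hours

95/24


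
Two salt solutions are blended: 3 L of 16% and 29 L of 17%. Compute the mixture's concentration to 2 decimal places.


Solute in mixture 1 = 16% of 3 L = 3*16/100 = 12/25 L
Solute in mixture 2 = 17% of 29 L = 29*17/100 = 493/100 L
Total solute = 12/25 + 493/100 = 541/100 L
Total volume = 3 + 29 = 32 L
Final concentration = 541/100/32 * 100 = 16.91%

16.91


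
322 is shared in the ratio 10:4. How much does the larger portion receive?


Total parts = 10 + 4 = 14
Value per part = 322 / 14 = 23
First share = 10 * 23 = 230
Second share = 4 * 23 = 92
Larger share = 230

230


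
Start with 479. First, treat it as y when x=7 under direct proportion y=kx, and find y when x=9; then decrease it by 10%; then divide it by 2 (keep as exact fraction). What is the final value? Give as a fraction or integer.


Start with 479.
Step 1: Direct prop: k = (479)/7; new y = k*9 = 479*9/7 = 4311/7
Step 2: Decrease by 10%: 4311/7 * 90/100 = 38799/70
Step 3: Divide by 2: 38799/70 / 2 = 38799/140
Final result = 38799/140

38799/140


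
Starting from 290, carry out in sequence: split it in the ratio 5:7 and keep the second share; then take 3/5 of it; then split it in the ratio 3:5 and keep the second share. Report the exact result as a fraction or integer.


Start with 290.
Step 1: Split 5:7, second share = 290 * 7/12 = 1015/6
Step 2: Take 3/5: 1015/6 * 3/5 = 203/2
Step 3: Split 3:5, second share = 203/2 * 5/8 = 1015/16
Final result = 1015/16

1015/16


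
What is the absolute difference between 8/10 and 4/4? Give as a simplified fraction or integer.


Simplify: 8/10 = 4/5 and 4/4 = 1
Find common denominator: LCD = 5
Convert: 4/5 and 5/5
Difference = |4 - 5|/5 = 1/5
Simplified = 1/5

1/5


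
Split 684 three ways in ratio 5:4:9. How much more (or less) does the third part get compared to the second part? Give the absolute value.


Total parts = 5 + 4 + 9 = 18
Value per part = 684 / 18 = 38
Shares: 5*38=190, 4*38=152, 9*38=342
Third share = 342, second share = 152
Difference = |342 - 152| = 190

190


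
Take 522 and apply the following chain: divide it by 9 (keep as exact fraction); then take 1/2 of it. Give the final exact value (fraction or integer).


Start with 522.
Step 1: Divide by 9: 522 / 9 = 58
Step 2: Take 1/2: 58 * 1/2 = 29
Final result = 29

29


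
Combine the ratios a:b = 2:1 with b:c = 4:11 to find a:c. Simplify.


Given a:b = 2:1 and b:c = 4:11
Make b consistent. Multiply first ratio by 4: a:b = 8:4
Multiply second ratio by 1: b:c = 4:11
Now b = 4 in both, so a:b:c = 8:4:11
Therefore a:c = 8:11
Simplify by GCD: a:c = 8:11

8:11


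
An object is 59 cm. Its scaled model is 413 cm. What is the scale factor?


Original length = 59 cm
Scaled length = 413 cm
Scale factor = 413 / 59
= 7

7


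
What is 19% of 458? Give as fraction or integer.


Compute 19% of 458
Convert percentage: 19% = 19/100
Multiply: 458 * 19/100
= 8702/100
= 4351/50

4351/50


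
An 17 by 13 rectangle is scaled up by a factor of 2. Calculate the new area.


Original dimensions: 17 x 13
Enlargement factor = 2
New width = 17 * 2 = 34
New height = 13 * 2 = 26
New area = 34 * 26 = 884

884


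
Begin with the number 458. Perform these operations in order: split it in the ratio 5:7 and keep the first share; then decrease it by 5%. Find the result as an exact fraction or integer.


Start with 458.
Step 1: Split 5:7, first share = 458 * 5/12 = 1145/6
Step 2: Decrease by 5%: 1145/6 * 95/100 = 4351/24
Final result = 4351/24

4351/24


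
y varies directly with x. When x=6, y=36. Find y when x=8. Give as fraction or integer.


Direct proportion: y = kx
Find k: k = 36/6 = 6
Compute y at x=8: y = 6 * 8
y = 48

48


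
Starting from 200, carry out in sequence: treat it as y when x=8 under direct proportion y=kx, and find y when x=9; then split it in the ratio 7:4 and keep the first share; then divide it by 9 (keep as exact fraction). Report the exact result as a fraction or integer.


Start with 200.
Step 1: Direct prop: k = (200)/8; new y = k*9 = 200*9/8 = 225
Step 2: Split 7:4, first share = 225 * 7/11 = 1575/11
Step 3: Divide by 9: 1575/11 / 9 = 175/11
Final result = 175/11

175/11


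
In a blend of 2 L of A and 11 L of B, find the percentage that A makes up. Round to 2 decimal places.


Volume of A = 2 L
Volume of B = 11 L
Total volume = 2 + 11 = 13 L
Percentage of A = (2/13) * 100
= 15.38%

15.38


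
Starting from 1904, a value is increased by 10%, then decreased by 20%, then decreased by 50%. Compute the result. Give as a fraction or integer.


Start: 1904
Step 1: increase by 10% => multiply by 110/100
  1904 * 110/100 = 10472/5
Step 2: decrease by 20% => multiply by 80/100
  10472/5 * 80/100 = 41888/25
Step 3: decrease by 50% => multiply by 50/100
  41888/25 * 50/100 = 20944/25
Final value = 20944/25

20944/25


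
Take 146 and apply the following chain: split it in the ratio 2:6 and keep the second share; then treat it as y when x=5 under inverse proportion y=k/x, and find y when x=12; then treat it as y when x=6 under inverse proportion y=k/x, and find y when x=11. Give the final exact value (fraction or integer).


Start with 146.
Step 1: Split 2:6, second share = 146 * 6/8 = 219/2
Step 2: Inverse prop: k = (219/2)*5; new y = k/12 = 219/2*5/12 = 365/8
Step 3: Inverse prop: k = (365/8)*6; new y = k/11 = 365/8*6/11 = 1095/44
Final result = 1095/44

1095/44


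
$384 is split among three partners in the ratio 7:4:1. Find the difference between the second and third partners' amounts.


Total parts = 7 + 4 + 1 = 12
Value per part = 384 / 12 = 32
Shares: 7*32=224, 4*32=128, 1*32=32
Second share = 128, third share = 32
Difference = |128 - 32| = 96

96


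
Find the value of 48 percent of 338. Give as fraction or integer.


Compute 48% of 338
Convert percentage: 48% = 48/100
Multiply: 338 * 48/100
= 16224/100
= 4056/25

4056/25


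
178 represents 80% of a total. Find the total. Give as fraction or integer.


Given: 178 is 80% of the whole
Set up: 178 = 80/100 * whole
whole = 178 * 100 / 80
whole = 17800 / 80
whole = 445/2

445/2


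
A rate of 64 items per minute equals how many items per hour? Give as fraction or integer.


Converting from per minute to per hour
Rate = 64 items per minute
Multiply by 60: 64 * 60
= 3840 items per hour

3840


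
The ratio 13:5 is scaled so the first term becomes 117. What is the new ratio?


Original ratio: 13:5
First term target: 117
Scale factor = 117 / 13 = 9
Multiply second term: 5 * 9 = 45
Equivalent ratio = 117:45

117:45


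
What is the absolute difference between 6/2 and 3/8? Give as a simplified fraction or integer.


Simplify: 6/2 = 3 and 3/8 = 3/8
Find common denominator: LCD = 8
Convert: 24/8 and 3/8
Difference = |24 - 3|/8 = 21/8
Simplified = 21/8

21/8


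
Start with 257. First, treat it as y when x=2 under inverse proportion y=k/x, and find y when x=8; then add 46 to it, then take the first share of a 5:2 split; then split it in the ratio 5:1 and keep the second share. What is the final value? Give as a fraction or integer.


Start with 257.
Step 1: Inverse prop: k = (257)*2; new y = k/8 = 257*2/8 = 257/4
Step 2: Add 46: 257/4+46=441/4; split 5:2 first = 441/4*5/7 = 315/4
Step 3: Split 5:1, second share = 315/4 * 1/6 = 105/8
Final result = 105/8

105/8


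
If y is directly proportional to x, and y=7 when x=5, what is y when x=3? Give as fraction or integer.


Direct proportion: y = kx
Find k: k = 7/5 = 7/5
Compute y at x=3: y = 7/5 * 3
y = 21/5

21/5


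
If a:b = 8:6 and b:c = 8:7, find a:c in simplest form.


Given a:b = 8:6 and b:c = 8:7
Make b consistent. Multiply first ratio by 8: a:b = 64:48
Multiply second ratio by 6: b:c = 48:42
Now b = 48 in both, so a:b:c = 64:48:42
Therefore a:c = 64:42
Simplify by GCD: a:c = 32:21

32:21


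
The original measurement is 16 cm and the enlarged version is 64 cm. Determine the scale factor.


Original length = 16 cm
Scaled length = 64 cm
Scale factor = 64 / 16
= 4

4


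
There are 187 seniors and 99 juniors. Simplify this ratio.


Find GCD(187, 99)
GCD = 11
Divide both by 11: 187/11 = 17, 99/11 = 9
Simplified ratio = 17:9

17:9


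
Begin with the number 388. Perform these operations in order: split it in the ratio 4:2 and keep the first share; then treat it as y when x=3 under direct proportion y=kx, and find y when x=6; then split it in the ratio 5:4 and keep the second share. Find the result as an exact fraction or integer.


Start with 388.
Step 1: Split 4:2, first share = 388 * 4/6 = 776/3
Step 2: Direct prop: k = (776/3)/3; new y = k*6 = 776/3*6/3 = 1552/3
Step 3: Split 5:4, second share = 1552/3 * 4/9 = 6208/27
Final result = 6208/27

6208/27


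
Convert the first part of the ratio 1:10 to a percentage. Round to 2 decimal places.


Total parts = 1 + 10 = 11
First part fraction = 1/11
Percentage = (1/11) * 100
= 0.090909 * 100
= 9.09%

9.09


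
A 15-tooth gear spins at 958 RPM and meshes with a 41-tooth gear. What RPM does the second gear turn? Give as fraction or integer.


Gear ratio: teeth_A * RPM_A = teeth_B * RPM_B
15 * 958 = 41 * RPM_B
14370 = 41 * RPM_B
RPM_B = 14370 / 41
RPM_B = 14370/41

14370/41


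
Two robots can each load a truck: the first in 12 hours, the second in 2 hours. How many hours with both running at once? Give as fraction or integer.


Rate of A = 1/12 job per hour
Rate of B = 1/2 job per hour
Combined rate = 1/12 + 1/2
Find common denominator: (2 + 12)/(12*2) = 14/24
Combined rate = 7/12 job per hour
Time together = 1 / (7/12) = 12/7 hours

12/7


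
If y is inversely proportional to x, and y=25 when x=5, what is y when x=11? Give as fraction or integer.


Inverse proportion: y = k/x
Find k: k = 5 * 25 = 125
Compute y at x=11: y = 125/11
y = 125/11

125/11


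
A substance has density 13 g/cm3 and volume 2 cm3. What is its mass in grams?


Using mass = density * volume
Density = 13 g/cm3
Volume = 2 cm3
Mass = 13 * 2
= 26 g

26


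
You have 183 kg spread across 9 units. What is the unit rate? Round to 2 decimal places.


Total kg = 183
Number of units = 9
Unit rate = 183 / 9
= 20.33 kg per unit

20.33


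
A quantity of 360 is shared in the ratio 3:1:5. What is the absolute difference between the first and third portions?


Total parts = 3 + 1 + 5 = 9
Value per part = 360 / 9 = 40
Shares: 3*40=120, 1*40=40, 5*40=200
First share = 120, third share = 200
Difference = |120 - 200| = 80

80


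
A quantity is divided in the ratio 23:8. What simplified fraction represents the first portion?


Total parts = 23 + 8 = 31
First part fraction = 23/31
Simplify: 23/31 = 23/31

23/31


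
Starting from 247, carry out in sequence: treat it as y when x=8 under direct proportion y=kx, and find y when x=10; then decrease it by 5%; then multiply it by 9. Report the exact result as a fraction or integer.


Start with 247.
Step 1: Direct prop: k = (247)/8; new y = k*10 = 247*10/8 = 1235/4
Step 2: Decrease by 5%: 1235/4 * 95/100 = 4693/16
Step 3: Multiply by 9: 4693/16 * 9 = 42237/16
Final result = 42237/16

42237/16


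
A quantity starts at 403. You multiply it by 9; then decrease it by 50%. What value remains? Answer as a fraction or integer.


Start with 403.
Step 1: Multiply by 9: 403 * 9 = 3627
Step 2: Decrease by 50%: 3627 * 50/100 = 3627/2
Final result = 3627/2

3627/2


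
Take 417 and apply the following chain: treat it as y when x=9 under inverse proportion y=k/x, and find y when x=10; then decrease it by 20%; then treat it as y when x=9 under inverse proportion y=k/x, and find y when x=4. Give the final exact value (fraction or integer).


Start with 417.
Step 1: Inverse prop: k = (417)*9; new y = k/10 = 417*9/10 = 3753/10
Step 2: Decrease by 20%: 3753/10 * 80/100 = 7506/25
Step 3: Inverse prop: k = (7506/25)*9; new y = k/4 = 7506/25*9/4 = 33777/50
Final result = 33777/50

33777/50


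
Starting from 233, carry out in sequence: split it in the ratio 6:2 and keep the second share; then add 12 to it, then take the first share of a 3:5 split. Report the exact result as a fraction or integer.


Start with 233.
Step 1: Split 6:2, second share = 233 * 2/8 = 233/4
Step 2: Add 12: 233/4+12=281/4; split 3:5 first = 281/4*3/8 = 843/32
Final result = 843/32

843/32


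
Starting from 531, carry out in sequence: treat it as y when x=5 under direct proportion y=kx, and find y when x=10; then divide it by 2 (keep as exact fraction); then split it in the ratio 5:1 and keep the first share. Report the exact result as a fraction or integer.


Start with 531.
Step 1: Direct prop: k = (531)/5; new y = k*10 = 531*10/5 = 1062
Step 2: Divide by 2: 1062 / 2 = 531
Step 3: Split 5:1, first share = 531 * 5/6 = 885/2
Final result = 885/2

885/2


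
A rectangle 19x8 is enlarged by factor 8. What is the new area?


Original dimensions: 19 x 8
Enlargement factor = 8
New width = 19 * 8 = 152
New height = 8 * 8 = 64
New area = 152 * 64 = 9728

9728


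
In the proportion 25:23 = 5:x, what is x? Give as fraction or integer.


Setting up: 25/23 = 5/x
Cross multiply: 25 * x = 23 * 5
25x = 115
x = 115/25
x = 23/5

23/5


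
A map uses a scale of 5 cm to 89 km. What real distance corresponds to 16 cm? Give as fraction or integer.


Map scale: 5 cm = 89 km
Measured distance on map = 16 cm
Set up proportion: 16 * 89 / 5
= 1424 / 5
= 1424/5 km

1424/5


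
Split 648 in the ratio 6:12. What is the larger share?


Total parts = 6 + 12 = 18
Value per part = 648 / 18 = 36
First share = 6 * 36 = 216
Second share = 12 * 36 = 432
Larger share = 432

432


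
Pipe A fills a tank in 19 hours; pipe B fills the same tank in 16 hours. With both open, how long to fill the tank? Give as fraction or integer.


Rate of A = 1/19 job per hour
Rate of B = 1/16 job per hour
Combined rate = 1/19 + 1/16
Find common denominator: (16 + 19)/(19*16) = 35/304
Combined rate = 35/304 job per hour
Time together = 1 / (35/304) = 304/35 hours

304/35


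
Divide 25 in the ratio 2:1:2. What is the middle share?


Ratio = 2:1:2
Total parts = 2 + 1 + 2 = 5
Value per part = 25 / 5 = 5
First share = 2 * 5 = 10
Middle share = 1 * 5 = 5
Third share = 2 * 5 = 10

5


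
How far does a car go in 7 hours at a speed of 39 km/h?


Using distance = speed * time
Speed = 39 km/h
Time = 7 hours
Distance = 39 * 7
= 273 km

273


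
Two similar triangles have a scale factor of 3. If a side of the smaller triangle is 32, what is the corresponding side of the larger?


Similar triangles have proportional sides
Scale factor = 3
Smaller side = 32
Corresponding larger side = 32 * 3
= 96

96


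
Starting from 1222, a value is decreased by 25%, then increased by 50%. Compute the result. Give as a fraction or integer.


Start: 1222
Step 1: decrease by 25% => multiply by 75/100
  1222 * 75/100 = 1833/2
Step 2: increase by 50% => multiply by 150/100
  1833/2 * 150/100 = 5499/4
Final value = 5499/4

5499/4


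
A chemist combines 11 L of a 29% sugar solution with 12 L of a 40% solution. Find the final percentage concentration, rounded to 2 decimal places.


Solute in mixture 1 = 29% of 11 L = 11*29/100 = 319/100 L
Solute in mixture 2 = 40% of 12 L = 12*40/100 = 24/5 L
Total solute = 319/100 + 24/5 = 799/100 L
Total volume = 11 + 12 = 23 L
Final concentration = 799/100/23 * 100 = 34.74%

34.74


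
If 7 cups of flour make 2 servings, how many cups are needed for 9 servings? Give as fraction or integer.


Original: 7 cups for 2 servings
Target servings = 9
Scaling factor = 9/2
New amount = 7 * 9/2
= 63/2
= 63/2 cups

63/2


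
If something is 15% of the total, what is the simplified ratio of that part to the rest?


Part = 15%, Remainder = 85%
Ratio = 15:85
GCD(15, 85) = 5
Simplify: 3:17 = 3:17

3:17


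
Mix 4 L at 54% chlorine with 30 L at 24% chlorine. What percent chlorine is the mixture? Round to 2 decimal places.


Solute in mixture 1 = 54% of 4 L = 4*54/100 = 54/25 L
Solute in mixture 2 = 24% of 30 L = 30*24/100 = 36/5 L
Total solute = 54/25 + 36/5 = 234/25 L
Total volume = 4 + 30 = 34 L
Final concentration = 234/25/34 * 100 = 27.53%

27.53


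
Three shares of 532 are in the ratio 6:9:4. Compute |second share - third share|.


Total parts = 6 + 9 + 4 = 19
Value per part = 532 / 19 = 28
Shares: 6*28=168, 9*28=252, 4*28=112
Second share = 252, third share = 112
Difference = |252 - 112| = 140

140


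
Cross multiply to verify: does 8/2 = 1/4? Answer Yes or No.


Cross multiply to check 8/2 = 1/4
Left cross product: 8 * 4 = 32
Right cross product: 2 * 1 = 2
32 != 2
Not equal, so proportions differ => No

No


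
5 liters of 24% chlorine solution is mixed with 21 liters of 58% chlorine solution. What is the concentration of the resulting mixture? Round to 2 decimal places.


Solute in mixture 1 = 24% of 5 L = 5*24/100 = 6/5 L
Solute in mixture 2 = 58% of 21 L = 21*58/100 = 609/50 L
Total solute = 6/5 + 609/50 = 669/50 L
Total volume = 5 + 21 = 26 L
Final concentration = 669/50/26 * 100 = 51.46%

51.46


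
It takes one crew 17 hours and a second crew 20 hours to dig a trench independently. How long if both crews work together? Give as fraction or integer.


Rate of A = 1/17 job per hour
Rate of B = 1/20 job per hour
Combined rate = 1/17 + 1/20
Find common denominator: (20 + 17)/(17*20) = 37/340
Combined rate = 37/340 job per hour
Time together = 1 / (37/340) = 340/37 hours

340/37


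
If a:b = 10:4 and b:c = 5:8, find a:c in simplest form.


Given a:b = 10:4 and b:c = 5:8
Make b consistent. Multiply first ratio by 5: a:b = 50:20
Multiply second ratio by 4: b:c = 20:32
Now b = 20 in both, so a:b:c = 50:20:32
Therefore a:c = 50:32
Simplify by GCD: a:c = 25:16

25:16


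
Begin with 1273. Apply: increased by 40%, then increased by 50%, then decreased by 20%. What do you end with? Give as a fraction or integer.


Start: 1273
Step 1: increase by 40% => multiply by 140/100
  1273 * 140/100 = 8911/5
Step 2: increase by 50% => multiply by 150/100
  8911/5 * 150/100 = 26733/10
Step 3: decrease by 20% => multiply by 80/100
  26733/10 * 80/100 = 53466/25
Final value = 53466/25

53466/25


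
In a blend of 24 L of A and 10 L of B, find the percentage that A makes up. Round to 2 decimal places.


Volume of A = 24 L
Volume of B = 10 L
Total volume = 24 + 10 = 34 L
Percentage of A = (24/34) * 100
= 70.59%

70.59


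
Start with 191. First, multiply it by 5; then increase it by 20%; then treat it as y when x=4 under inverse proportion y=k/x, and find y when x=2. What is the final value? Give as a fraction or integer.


Start with 191.
Step 1: Multiply by 5: 191 * 5 = 955
Step 2: Increase by 20%: 955 * 120/100 = 1146
Step 3: Inverse prop: k = (1146)*4; new y = k/2 = 1146*4/2 = 2292
Final result = 2292

2292


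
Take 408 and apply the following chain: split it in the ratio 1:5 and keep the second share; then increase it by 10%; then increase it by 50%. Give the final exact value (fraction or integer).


Start with 408.
Step 1: Split 1:5, second share = 408 * 5/6 = 340
Step 2: Increase by 10%: 340 * 110/100 = 374
Step 3: Increase by 50%: 374 * 150/100 = 561
Final result = 561

561


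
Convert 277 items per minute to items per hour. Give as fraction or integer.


Converting from per minute to per hour
Rate = 277 items per minute
Multiply by 60: 277 * 60
= 16620 items per hour

16620


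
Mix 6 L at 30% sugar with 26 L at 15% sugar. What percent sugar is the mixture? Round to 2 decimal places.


Solute in mixture 1 = 30% of 6 L = 6*30/100 = 9/5 L
Solute in mixture 2 = 15% of 26 L = 26*15/100 = 39/10 L
Total solute = 9/5 + 39/10 = 57/10 L
Total volume = 6 + 26 = 32 L
Final concentration = 57/10/32 * 100 = 17.81%

17.81


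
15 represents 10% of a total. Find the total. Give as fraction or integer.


Given: 15 is 10% of the whole
Set up: 15 = 10/100 * whole
whole = 15 * 100 / 10
whole = 1500 / 10
whole = 150

150


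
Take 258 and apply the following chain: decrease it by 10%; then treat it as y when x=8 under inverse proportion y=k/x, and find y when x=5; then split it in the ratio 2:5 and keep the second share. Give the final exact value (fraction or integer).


Start with 258.
Step 1: Decrease by 10%: 258 * 90/100 = 1161/5
Step 2: Inverse prop: k = (1161/5)*8; new y = k/5 = 1161/5*8/5 = 9288/25
Step 3: Split 2:5, second share = 9288/25 * 5/7 = 9288/35
Final result = 9288/35

9288/35


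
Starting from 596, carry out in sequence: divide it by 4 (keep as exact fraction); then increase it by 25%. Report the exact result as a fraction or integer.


Start with 596.
Step 1: Divide by 4: 596 / 4 = 149
Step 2: Increase by 25%: 149 * 125/100 = 745/4
Final result = 745/4

745/4


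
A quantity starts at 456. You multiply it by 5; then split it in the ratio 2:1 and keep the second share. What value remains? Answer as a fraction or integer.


Start with 456.
Step 1: Multiply by 5: 456 * 5 = 2280
Step 2: Split 2:1, second share = 2280 * 1/3 = 760
Final result = 760

760


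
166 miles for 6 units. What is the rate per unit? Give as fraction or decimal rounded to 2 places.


Total miles = 166
Number of units = 6
Unit rate = 166 / 6
= 27.67 miles per unit

27.67


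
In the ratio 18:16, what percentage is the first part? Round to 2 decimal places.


Total parts = 18 + 16 = 34
First part fraction = 18/34
Percentage = (18/34) * 100
= 0.529412 * 100
= 52.94%

52.94


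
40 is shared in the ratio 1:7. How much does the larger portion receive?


Total parts = 1 + 7 = 8
Value per part = 40 / 8 = 5
First share = 1 * 5 = 5
Second share = 7 * 5 = 35
Larger share = 35

35


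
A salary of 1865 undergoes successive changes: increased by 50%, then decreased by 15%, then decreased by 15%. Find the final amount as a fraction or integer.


Start: 1865
Step 1: increase by 50% => multiply by 150/100
  1865 * 150/100 = 5595/2
Step 2: decrease by 15% => multiply by 85/100
  5595/2 * 85/100 = 19023/8
Step 3: decrease by 15% => multiply by 85/100
  19023/8 * 85/100 = 323391/160
Final value = 323391/160

323391/160


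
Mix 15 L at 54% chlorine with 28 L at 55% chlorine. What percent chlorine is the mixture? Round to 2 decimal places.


Solute in mixture 1 = 54% of 15 L = 15*54/100 = 81/10 L
Solute in mixture 2 = 55% of 28 L = 28*55/100 = 77/5 L
Total solute = 81/10 + 77/5 = 47/2 L
Total volume = 15 + 28 = 43 L
Final concentration = 47/2/43 * 100 = 54.65%

54.65


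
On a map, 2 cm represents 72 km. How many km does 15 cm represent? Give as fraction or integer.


Map scale: 2 cm = 72 km
Measured distance on map = 15 cm
Set up proportion: 15 * 72 / 2
= 1080 / 2
= 540 km

540


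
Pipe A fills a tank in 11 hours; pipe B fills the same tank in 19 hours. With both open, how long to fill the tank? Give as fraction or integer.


Rate of A = 1/11 job per hour
Rate of B = 1/19 job per hour
Combined rate = 1/11 + 1/19
Find common denominator: (19 + 11)/(11*19) = 30/209
Combined rate = 30/209 job per hour
Time together = 1 / (30/209) = 209/30 hours

209/30


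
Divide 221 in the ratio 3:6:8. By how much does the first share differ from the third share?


Total parts = 3 + 6 + 8 = 17
Value per part = 221 / 17 = 13
Shares: 3*13=39, 6*13=78, 8*13=104
First share = 39, third share = 104
Difference = |39 - 104| = 65

65


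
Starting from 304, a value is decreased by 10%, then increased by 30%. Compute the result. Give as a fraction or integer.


Start: 304
Step 1: decrease by 10% => multiply by 90/100
  304 * 90/100 = 1368/5
Step 2: increase by 30% => multiply by 130/100
  1368/5 * 130/100 = 8892/25
Final value = 8892/25

8892/25


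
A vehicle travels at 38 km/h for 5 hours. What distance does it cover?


Using distance = speed * time
Speed = 38 km/h
Time = 5 hours
Distance = 38 * 5
= 190 km

190


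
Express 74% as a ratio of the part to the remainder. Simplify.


Part = 74%, Remainder = 26%
Ratio = 74:26
GCD(74, 26) = 2
Simplify: 37:13 = 37:13

37:13


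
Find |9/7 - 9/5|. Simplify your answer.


Simplify: 9/7 = 9/7 and 9/5 = 9/5
Find common denominator: LCD = 35
Convert: 45/35 and 63/35
Difference = |45 - 63|/35 = 18/35
Simplified = 18/35

18/35


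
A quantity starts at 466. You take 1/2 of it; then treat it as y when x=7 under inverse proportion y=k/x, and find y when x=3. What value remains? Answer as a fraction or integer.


Start with 466.
Step 1: Take 1/2: 466 * 1/2 = 233
Step 2: Inverse prop: k = (233)*7; new y = k/3 = 233*7/3 = 1631/3
Final result = 1631/3

1631/3


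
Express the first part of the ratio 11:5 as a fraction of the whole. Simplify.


Total parts = 11 + 5 = 16
First part fraction = 11/16
Simplify: 11/16 = 11/16

11/16


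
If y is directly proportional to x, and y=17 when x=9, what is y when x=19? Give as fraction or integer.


Direct proportion: y = kx
Find k: k = 17/9 = 17/9
Compute y at x=19: y = 17/9 * 19
y = 323/9

323/9


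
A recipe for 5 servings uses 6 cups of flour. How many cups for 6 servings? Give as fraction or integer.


Original: 6 cups for 5 servings
Target servings = 6
Scaling factor = 6/5
New amount = 6 * 6/5
= 36/5
= 36/5 cups

36/5


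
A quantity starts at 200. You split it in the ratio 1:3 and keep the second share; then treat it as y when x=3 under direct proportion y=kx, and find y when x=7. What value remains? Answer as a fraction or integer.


Start with 200.
Step 1: Split 1:3, second share = 200 * 3/4 = 150
Step 2: Direct prop: k = (150)/3; new y = k*7 = 150*7/3 = 350
Final result = 350

350


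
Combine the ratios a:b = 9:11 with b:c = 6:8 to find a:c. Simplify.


Given a:b = 9:11 and b:c = 6:8
Make b consistent. Multiply first ratio by 6: a:b = 54:66
Multiply second ratio by 11: b:c = 66:88
Now b = 66 in both, so a:b:c = 54:66:88
Therefore a:c = 54:88
Simplify by GCD: a:c = 27:44

27:44


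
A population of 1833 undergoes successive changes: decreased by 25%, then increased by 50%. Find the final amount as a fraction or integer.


Start: 1833
Step 1: decrease by 25% => multiply by 75/100
  1833 * 75/100 = 5499/4
Step 2: increase by 50% => multiply by 150/100
  5499/4 * 150/100 = 16497/8
Final value = 16497/8

16497/8


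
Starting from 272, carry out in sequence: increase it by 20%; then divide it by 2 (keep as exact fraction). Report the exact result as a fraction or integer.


Start with 272.
Step 1: Increase by 20%: 272 * 120/100 = 1632/5
Step 2: Divide by 2: 1632/5 / 2 = 816/5
Final result = 816/5

816/5


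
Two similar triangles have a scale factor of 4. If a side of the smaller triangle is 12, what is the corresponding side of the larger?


Similar triangles have proportional sides
Scale factor = 4
Smaller side = 12
Corresponding larger side = 12 * 4
= 48

48


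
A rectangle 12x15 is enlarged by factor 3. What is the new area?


Original dimensions: 12 x 15
Enlargement factor = 3
New width = 12 * 3 = 36
New height = 15 * 3 = 45
New area = 36 * 45 = 1620

1620


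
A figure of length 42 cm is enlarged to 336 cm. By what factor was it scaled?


Original length = 42 cm
Scaled length = 336 cm
Scale factor = 336 / 42
= 8

8


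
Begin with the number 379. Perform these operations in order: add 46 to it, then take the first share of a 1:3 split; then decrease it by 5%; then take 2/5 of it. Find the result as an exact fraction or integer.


Start with 379.
Step 1: Add 46: 379+46=425; split 1:3 first = 425*1/4 = 425/4
Step 2: Decrease by 5%: 425/4 * 95/100 = 1615/16
Step 3: Take 2/5: 1615/16 * 2/5 = 323/8
Final result = 323/8

323/8


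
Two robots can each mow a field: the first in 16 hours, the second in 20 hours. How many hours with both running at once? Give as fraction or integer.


Rate of A = 1/16 job per hour
Rate of B = 1/20 job per hour
Combined rate = 1/16 + 1/20
Find common denominator: (20 + 16)/(16*20) = 36/320
Combined rate = 9/80 job per hour
Time together = 1 / (9/80) = 80/9 hours

80/9
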